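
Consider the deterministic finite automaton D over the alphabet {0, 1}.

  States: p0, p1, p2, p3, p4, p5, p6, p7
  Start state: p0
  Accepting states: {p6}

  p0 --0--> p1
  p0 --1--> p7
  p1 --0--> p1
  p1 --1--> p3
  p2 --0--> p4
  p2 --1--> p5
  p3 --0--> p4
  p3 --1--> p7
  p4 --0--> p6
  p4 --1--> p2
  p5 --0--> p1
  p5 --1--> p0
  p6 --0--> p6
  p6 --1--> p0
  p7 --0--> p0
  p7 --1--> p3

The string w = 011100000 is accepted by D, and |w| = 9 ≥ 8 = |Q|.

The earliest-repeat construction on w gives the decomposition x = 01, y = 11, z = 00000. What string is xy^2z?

01111100000

xy^2z = 01·11·11·00000 = 01111100000.
Reading y = 11 takes D from p3 back to p3, so after x·y·y the machine is still in p3, and z then leads to the accepting state p6. Hence 01111100000 ∈ L(D).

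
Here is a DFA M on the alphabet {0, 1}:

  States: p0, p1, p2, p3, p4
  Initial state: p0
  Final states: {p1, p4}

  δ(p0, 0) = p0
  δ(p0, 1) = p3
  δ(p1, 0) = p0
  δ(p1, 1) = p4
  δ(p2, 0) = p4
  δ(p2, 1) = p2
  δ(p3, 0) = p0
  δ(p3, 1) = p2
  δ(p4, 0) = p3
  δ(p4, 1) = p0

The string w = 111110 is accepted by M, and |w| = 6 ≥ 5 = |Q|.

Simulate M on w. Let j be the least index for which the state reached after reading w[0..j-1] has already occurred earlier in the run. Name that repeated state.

State sequence: p0 -1-> p3 -1-> p2 -1-> p2 -1-> p2 -1-> p2 -0-> p4
First repeat at step 3: p2 was already visited.

The earliest repeat is at step j = 3: M is in p2, which it already visited at step i = 2.
Since M has 5 states, any run of length ≥ 5 visits 5+1 states, so by pigeonhole some state repeats within the first 5 steps — that repeat gives the pumpable loop.

p2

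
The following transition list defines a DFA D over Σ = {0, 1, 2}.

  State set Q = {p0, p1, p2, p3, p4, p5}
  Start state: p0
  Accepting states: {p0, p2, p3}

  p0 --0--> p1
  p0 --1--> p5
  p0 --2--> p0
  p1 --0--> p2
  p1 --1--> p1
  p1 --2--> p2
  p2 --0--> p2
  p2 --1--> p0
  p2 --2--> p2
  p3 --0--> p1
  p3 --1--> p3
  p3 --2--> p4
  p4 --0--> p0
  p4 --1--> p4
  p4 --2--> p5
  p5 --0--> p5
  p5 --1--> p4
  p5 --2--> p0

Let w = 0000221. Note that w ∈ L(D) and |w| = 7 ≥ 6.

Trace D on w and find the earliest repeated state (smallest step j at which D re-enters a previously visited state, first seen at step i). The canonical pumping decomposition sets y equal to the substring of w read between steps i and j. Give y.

0

State sequence: p0 -0-> p1 -0-> p2 -0-> p2 -0-> p2 -2-> p2 -2-> p2 -1-> p0
First repeat at step 3: p2 was already visited.

So i = 2, j = 3, giving x = w[0:2] = 00, y = w[2:3] = 0, z = w[3:7] = 0221.
Check: |xy| = 3 ≤ 6 and |y| = 1 ≥ 1. Reading y takes D from p2 back to p2, so every xyⁱz is accepted.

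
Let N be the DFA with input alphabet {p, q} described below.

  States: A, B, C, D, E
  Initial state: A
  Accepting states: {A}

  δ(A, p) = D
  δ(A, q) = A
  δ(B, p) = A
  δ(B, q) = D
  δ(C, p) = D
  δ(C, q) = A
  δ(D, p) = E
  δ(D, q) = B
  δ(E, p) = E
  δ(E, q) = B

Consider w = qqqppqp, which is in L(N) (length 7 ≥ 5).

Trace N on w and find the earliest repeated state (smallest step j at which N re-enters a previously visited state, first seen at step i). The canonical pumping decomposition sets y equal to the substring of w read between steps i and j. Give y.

Run of N on w = q q q p p q p:
  step 0: A  (start)
  step 1: A  (read q: A→A)   ← first repeat (A seen earlier)
  step 2: A  (read q: A→A)
  step 3: A  (read q: A→A)
  step 4: D  (read p: A→D)
  step 5: E  (read p: D→E)
  step 6: B  (read q: E→B)
  step 7: A  (read p: B→A)

So i = 0, j = 1, giving x = w[0:0] = ε, y = w[0:1] = q, z = w[1:7] = qqppqp.
Check: |xy| = 1 ≤ 5 and |y| = 1 ≥ 1. Reading y takes N from A back to A, so every xyⁱz is accepted.
With |Q| = 5, pigeonhole forces a state repeat no later than step 5; the substring read between the first and second visits to that state can be pumped.

q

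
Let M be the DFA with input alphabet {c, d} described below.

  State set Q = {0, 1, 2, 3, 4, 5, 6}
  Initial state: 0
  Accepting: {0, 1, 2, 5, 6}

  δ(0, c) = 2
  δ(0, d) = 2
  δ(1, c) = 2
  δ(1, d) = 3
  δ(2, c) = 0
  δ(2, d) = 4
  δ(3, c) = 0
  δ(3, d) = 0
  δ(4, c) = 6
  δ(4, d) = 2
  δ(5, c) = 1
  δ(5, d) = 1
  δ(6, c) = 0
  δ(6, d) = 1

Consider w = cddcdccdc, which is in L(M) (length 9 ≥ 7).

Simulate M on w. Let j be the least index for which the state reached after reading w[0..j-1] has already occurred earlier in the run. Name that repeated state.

State sequence: 0 -c-> 2 -d-> 4 -d-> 2 -c-> 0 -d-> 2 -c-> 0 -c-> 2 -d-> 4 -c-> 6
First repeat at step 3: 2 was already visited.

The earliest repeat is at step j = 3: M is in 2, which it already visited at step i = 1.
The DFA has 7 states, so the proof of the pumping lemma guarantees a repeated state among the first 7+1 visited; the segment between the two visits is the pumpable y.

2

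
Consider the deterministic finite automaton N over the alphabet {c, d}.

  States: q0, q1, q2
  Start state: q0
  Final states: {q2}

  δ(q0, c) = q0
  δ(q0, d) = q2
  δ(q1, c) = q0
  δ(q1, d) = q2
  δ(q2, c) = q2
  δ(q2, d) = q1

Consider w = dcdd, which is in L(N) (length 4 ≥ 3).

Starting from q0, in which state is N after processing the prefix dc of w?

State sequence: q0 -d-> q2 -c-> q2

After reading 2 characters, N is in state q2.
(This kind of state-tracing is the core of the pumping-lemma construction: with 3 states, pigeonhole forces a repeat within the first 3 steps.)

q2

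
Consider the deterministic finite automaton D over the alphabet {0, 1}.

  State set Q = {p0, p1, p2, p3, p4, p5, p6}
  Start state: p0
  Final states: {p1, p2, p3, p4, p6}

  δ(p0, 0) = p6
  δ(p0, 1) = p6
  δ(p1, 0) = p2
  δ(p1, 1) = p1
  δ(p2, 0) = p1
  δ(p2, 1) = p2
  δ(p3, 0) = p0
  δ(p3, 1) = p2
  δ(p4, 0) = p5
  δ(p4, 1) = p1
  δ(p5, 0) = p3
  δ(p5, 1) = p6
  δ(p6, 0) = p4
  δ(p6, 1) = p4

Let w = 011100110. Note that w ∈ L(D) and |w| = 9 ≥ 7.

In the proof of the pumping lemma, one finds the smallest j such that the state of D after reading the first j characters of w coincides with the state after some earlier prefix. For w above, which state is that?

p1

State sequence: p0 -0-> p6 -1-> p4 -1-> p1 -1-> p1 -0-> p2 -0-> p1 -1-> p1 -1-> p1 -0-> p2
First repeat at step 4: p1 was already visited.

The earliest repeat is at step j = 4: D is in p1, which it already visited at step i = 3.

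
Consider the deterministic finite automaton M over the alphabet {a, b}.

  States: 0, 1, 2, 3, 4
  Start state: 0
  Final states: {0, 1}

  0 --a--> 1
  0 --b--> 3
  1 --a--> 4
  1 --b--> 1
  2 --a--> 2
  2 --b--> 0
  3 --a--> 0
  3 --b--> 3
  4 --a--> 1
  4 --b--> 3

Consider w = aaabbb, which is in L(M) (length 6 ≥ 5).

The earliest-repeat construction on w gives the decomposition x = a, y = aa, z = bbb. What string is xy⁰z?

xy⁰z = xz = a·bbb = abbb.
Reading y = aa takes M from 1 back to 1, so after x the machine is still in 1, and z then leads to the accepting state 1. Hence abbb ∈ L(M).

abbb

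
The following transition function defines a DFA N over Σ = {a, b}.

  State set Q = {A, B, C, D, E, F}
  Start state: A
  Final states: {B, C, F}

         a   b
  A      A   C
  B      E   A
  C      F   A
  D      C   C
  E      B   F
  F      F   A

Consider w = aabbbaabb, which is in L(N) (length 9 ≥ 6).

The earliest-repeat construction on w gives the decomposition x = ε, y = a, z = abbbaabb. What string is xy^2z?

xy^2z = ε·a·a·abbbaabb = aaabbbaabb.
Reading y = a takes N from A back to A, so after x·y·y the machine is still in A, and z then leads to the accepting state C. Hence aaabbbaabb ∈ L(N).

aaabbbaabb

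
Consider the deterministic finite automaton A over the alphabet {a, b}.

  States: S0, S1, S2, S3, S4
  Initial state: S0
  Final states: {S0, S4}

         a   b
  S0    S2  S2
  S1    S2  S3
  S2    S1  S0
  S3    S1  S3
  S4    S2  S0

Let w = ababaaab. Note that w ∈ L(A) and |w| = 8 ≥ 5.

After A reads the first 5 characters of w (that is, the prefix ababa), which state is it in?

S2

Run of A on the first 5 characters of w = a b a b a:
  step 0: S0  (start)
  step 1: S2  (read a: S0→S2)
  step 2: S0  (read b: S2→S0)
  step 3: S2  (read a: S0→S2)
  step 4: S0  (read b: S2→S0)
  step 5: S2  (read a: S0→S2)

After reading 5 characters, A is in state S2.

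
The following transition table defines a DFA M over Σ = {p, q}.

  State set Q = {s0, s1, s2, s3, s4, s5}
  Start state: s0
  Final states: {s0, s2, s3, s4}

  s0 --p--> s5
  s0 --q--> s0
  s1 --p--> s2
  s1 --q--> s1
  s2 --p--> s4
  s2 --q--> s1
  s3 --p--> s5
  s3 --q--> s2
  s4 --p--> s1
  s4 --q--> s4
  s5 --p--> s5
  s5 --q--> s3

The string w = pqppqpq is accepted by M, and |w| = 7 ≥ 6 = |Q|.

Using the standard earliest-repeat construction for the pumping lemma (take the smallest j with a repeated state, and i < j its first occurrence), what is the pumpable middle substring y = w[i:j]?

qp

Run of M on w = p q p p q p q:
  step 0: s0  (start)
  step 1: s5  (read p: s0→s5)
  step 2: s3  (read q: s5→s3)
  step 3: s5  (read p: s3→s5)   ← first repeat (s5 seen earlier)
  step 4: s5  (read p: s5→s5)
  step 5: s3  (read q: s5→s3)
  step 6: s5  (read p: s3→s5)
  step 7: s3  (read q: s5→s3)

So i = 1, j = 3, giving x = w[0:1] = p, y = w[1:3] = qp, z = w[3:7] = pqpq.
Check: |xy| = 3 ≤ 6 and |y| = 2 ≥ 1. Reading y takes M from s5 back to s5, so every xyⁱz is accepted.
With |Q| = 6, pigeonhole forces a state repeat no later than step 6; the substring read between the first and second visits to that state can be pumped.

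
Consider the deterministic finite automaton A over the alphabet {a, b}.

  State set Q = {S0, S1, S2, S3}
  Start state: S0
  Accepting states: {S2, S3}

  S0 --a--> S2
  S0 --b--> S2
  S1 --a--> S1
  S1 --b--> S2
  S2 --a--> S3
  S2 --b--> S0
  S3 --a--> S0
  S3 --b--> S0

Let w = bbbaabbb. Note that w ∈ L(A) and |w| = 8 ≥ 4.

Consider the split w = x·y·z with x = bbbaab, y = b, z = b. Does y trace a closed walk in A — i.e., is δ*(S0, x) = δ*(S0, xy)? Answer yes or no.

no

Run of A on the first 7 characters of w = b b b a a b b:
  step 0: S0  (start)
  step 1: S2  (read b: S0→S2)
  step 2: S0  (read b: S2→S0)
  step 3: S2  (read b: S0→S2)
  step 4: S3  (read a: S2→S3)
  step 5: S0  (read a: S3→S0)
  step 6: S2  (read b: S0→S2)
  step 7: S0  (read b: S2→S0)

After x (step 6): S2. After xy (step 7): S0.
They differ (S2 ≠ S0), so y is not a cycle from the state after x; this split is not the one the pumping-lemma construction produces, and pumping y need not keep the string in L(A).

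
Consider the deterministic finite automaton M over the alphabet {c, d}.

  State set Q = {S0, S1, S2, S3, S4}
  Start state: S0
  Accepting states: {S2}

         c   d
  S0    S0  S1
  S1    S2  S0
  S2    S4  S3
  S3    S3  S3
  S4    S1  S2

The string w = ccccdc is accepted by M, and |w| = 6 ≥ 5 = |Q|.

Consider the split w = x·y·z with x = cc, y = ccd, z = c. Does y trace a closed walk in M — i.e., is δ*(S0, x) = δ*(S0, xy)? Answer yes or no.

no

Run of M on the first 5 characters of w = c c c c d:
  step 0: S0  (start)
  step 1: S0  (read c: S0→S0)
  step 2: S0  (read c: S0→S0)
  step 3: S0  (read c: S0→S0)
  step 4: S0  (read c: S0→S0)
  step 5: S1  (read d: S0→S1)

After x (step 2): S0. After xy (step 5): S1.
They differ (S0 ≠ S1), so y is not a cycle from the state after x; this split is not the one the pumping-lemma construction produces, and pumping y need not keep the string in L(M).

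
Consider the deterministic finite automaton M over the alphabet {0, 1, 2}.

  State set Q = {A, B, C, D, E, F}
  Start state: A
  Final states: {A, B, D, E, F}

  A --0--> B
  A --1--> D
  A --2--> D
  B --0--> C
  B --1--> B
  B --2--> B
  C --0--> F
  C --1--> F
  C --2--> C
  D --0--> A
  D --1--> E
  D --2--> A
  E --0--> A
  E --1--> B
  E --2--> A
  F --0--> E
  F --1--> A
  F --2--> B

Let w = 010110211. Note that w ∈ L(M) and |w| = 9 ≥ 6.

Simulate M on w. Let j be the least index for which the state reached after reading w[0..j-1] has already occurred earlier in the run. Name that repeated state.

B

State sequence: A -0-> B -1-> B -0-> C -1-> F -1-> A -0-> B -2-> B -1-> B -1-> B
First repeat at step 2: B was already visited.

The earliest repeat is at step j = 2: M is in B, which it already visited at step i = 1.
With |Q| = 6, pigeonhole forces a state repeat no later than step 6; the substring read between the first and second visits to that state can be pumped.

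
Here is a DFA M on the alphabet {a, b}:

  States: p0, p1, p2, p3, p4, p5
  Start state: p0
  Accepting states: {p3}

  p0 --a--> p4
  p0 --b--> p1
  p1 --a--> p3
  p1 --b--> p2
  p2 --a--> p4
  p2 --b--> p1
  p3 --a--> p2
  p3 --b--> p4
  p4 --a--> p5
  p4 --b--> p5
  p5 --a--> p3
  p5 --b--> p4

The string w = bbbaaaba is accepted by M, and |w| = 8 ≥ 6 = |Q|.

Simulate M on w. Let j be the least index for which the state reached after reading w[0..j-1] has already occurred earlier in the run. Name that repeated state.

p1

Run of M on w = b b b a a a b a:
  step 0: p0  (start)
  step 1: p1  (read b: p0→p1)
  step 2: p2  (read b: p1→p2)
  step 3: p1  (read b: p2→p1)   ← first repeat (p1 seen earlier)
  step 4: p3  (read a: p1→p3)
  step 5: p2  (read a: p3→p2)
  step 6: p4  (read a: p2→p4)
  step 7: p5  (read b: p4→p5)
  step 8: p3  (read a: p5→p3)

The earliest repeat is at step j = 3: M is in p1, which it already visited at step i = 1.
With |Q| = 6, pigeonhole forces a state repeat no later than step 6; the substring read between the first and second visits to that state can be pumped.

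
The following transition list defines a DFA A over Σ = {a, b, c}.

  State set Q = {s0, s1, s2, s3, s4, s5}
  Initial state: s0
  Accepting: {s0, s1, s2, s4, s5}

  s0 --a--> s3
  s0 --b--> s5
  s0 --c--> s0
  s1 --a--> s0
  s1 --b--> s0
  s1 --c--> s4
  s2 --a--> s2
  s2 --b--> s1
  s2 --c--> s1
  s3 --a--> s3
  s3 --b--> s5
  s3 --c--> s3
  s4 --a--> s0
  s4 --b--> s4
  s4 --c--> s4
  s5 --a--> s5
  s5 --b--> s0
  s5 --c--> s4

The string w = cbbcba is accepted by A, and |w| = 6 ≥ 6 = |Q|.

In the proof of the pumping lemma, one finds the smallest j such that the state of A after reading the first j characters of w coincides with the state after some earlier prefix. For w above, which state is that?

s0

Run of A on w = c b b c b a:
  step 0: s0  (start)
  step 1: s0  (read c: s0→s0)   ← first repeat (s0 seen earlier)
  step 2: s5  (read b: s0→s5)
  step 3: s0  (read b: s5→s0)
  step 4: s0  (read c: s0→s0)
  step 5: s5  (read b: s0→s5)
  step 6: s5  (read a: s5→s5)

The earliest repeat is at step j = 1: A is in s0, which it already visited at step i = 0.
Since A has 6 states, any run of length ≥ 6 visits 6+1 states, so by pigeonhole some state repeats within the first 6 steps — that repeat gives the pumpable loop.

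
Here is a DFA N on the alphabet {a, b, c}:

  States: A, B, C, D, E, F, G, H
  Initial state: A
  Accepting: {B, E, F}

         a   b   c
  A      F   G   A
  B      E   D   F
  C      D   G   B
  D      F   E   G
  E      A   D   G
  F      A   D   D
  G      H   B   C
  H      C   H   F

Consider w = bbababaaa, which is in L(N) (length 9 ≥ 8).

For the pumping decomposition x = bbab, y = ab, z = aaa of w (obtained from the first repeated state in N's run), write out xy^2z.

bbabababaaa

xy^2z = bbab·ab·ab·aaa = bbabababaaa.
Reading y = ab takes N from D back to D, so after x·y·y the machine is still in D, and z then leads to the accepting state F. Hence bbabababaaa ∈ L(N).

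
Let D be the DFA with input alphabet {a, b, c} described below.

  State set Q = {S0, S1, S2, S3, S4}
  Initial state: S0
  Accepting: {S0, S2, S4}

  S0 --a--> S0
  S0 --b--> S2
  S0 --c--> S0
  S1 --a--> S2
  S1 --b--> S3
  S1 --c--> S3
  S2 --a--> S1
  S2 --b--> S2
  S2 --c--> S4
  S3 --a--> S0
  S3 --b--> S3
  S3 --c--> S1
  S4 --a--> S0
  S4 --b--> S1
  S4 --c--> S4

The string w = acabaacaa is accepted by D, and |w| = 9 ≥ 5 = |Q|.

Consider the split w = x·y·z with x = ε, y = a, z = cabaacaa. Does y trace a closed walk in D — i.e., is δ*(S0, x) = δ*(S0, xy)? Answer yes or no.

State sequence: S0 -a-> S0

After x (step 0): S0. After xy (step 1): S0.
They match, so y = a drives D around a cycle from S0 back to itself; pumping y any number of times keeps D in S0 before reading z, and xyⁱz ∈ L(D) for every i ≥ 0.

yes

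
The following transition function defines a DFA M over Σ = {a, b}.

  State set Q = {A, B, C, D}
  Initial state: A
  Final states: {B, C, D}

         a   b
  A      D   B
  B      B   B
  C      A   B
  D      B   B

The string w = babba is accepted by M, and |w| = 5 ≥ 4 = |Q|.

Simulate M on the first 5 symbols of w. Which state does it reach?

B

Run of M on the first 5 characters of w = b a b b a:
  step 0: A  (start)
  step 1: B  (read b: A→B)
  step 2: B  (read a: B→B)
  step 3: B  (read b: B→B)
  step 4: B  (read b: B→B)
  step 5: B  (read a: B→B)

After reading 5 characters, M is in state B.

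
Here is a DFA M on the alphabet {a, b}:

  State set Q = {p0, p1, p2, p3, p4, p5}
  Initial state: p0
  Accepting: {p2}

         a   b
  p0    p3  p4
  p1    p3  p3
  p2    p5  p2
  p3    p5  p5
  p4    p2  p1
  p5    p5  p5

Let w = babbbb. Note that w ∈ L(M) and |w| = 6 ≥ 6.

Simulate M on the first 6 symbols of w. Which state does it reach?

p2

State sequence: p0 -b-> p4 -a-> p2 -b-> p2 -b-> p2 -b-> p2 -b-> p2

After reading 6 characters, M is in state p2.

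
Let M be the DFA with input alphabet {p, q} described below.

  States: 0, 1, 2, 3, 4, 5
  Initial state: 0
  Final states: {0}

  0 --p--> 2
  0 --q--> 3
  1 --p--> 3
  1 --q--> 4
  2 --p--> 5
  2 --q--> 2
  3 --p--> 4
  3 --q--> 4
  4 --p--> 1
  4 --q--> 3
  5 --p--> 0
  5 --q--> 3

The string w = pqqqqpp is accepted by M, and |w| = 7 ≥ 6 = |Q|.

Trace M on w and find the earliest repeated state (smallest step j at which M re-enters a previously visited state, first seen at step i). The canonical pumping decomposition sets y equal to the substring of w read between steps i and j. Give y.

Run of M on w = p q q q q p p:
  step 0: 0  (start)
  step 1: 2  (read p: 0→2)
  step 2: 2  (read q: 2→2)   ← first repeat (2 seen earlier)
  step 3: 2  (read q: 2→2)
  step 4: 2  (read q: 2→2)
  step 5: 2  (read q: 2→2)
  step 6: 5  (read p: 2→5)
  step 7: 0  (read p: 5→0)

So i = 1, j = 2, giving x = w[0:1] = p, y = w[1:2] = q, z = w[2:7] = qqqpp.
Check: |xy| = 2 ≤ 6 and |y| = 1 ≥ 1. Reading y takes M from 2 back to 2, so every xyⁱz is accepted.

q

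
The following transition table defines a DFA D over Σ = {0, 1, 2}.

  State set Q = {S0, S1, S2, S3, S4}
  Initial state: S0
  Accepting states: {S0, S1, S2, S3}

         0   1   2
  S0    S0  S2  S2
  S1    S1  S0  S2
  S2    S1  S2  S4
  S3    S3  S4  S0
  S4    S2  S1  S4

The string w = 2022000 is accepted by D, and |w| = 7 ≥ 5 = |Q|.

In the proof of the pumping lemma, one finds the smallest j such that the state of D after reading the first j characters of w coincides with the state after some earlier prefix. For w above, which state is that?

State sequence: S0 -2-> S2 -0-> S1 -2-> S2 -2-> S4 -0-> S2 -0-> S1 -0-> S1
First repeat at step 3: S2 was already visited.

The earliest repeat is at step j = 3: D is in S2, which it already visited at step i = 1.
Since D has 5 states, any run of length ≥ 5 visits 5+1 states, so by pigeonhole some state repeats within the first 5 steps — that repeat gives the pumpable loop.

S2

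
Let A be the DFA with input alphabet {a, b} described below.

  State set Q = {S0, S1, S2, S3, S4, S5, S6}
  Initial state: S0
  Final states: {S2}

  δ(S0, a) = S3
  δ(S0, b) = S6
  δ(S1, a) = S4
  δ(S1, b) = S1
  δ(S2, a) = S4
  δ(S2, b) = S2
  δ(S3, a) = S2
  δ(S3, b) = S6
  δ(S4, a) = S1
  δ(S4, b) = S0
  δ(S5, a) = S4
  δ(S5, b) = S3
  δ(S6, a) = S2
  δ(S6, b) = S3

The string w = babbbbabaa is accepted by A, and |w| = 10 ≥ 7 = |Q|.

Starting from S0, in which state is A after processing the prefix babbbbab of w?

S0

Run of A on the first 8 characters of w = b a b b b b a b:
  step 0: S0  (start)
  step 1: S6  (read b: S0→S6)
  step 2: S2  (read a: S6→S2)
  step 3: S2  (read b: S2→S2)
  step 4: S2  (read b: S2→S2)
  step 5: S2  (read b: S2→S2)
  step 6: S2  (read b: S2→S2)
  step 7: S4  (read a: S2→S4)
  step 8: S0  (read b: S4→S0)

After reading 8 characters, A is in state S0.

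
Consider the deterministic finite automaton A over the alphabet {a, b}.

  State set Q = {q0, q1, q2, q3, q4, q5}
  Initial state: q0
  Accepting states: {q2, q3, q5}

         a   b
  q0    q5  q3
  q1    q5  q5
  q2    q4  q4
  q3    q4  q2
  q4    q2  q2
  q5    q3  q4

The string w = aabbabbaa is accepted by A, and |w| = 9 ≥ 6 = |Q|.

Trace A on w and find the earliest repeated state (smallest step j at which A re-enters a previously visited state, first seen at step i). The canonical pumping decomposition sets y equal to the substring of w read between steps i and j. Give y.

Run of A on w = a a b b a b b a a:
  step 0: q0  (start)
  step 1: q5  (read a: q0→q5)
  step 2: q3  (read a: q5→q3)
  step 3: q2  (read b: q3→q2)
  step 4: q4  (read b: q2→q4)
  step 5: q2  (read a: q4→q2)   ← first repeat (q2 seen earlier)
  step 6: q4  (read b: q2→q4)
  step 7: q2  (read b: q4→q2)
  step 8: q4  (read a: q2→q4)
  step 9: q2  (read a: q4→q2)

So i = 3, j = 5, giving x = w[0:3] = aab, y = w[3:5] = ba, z = w[5:9] = bbaa.
Check: |xy| = 5 ≤ 6 and |y| = 2 ≥ 1. Reading y takes A from q2 back to q2, so every xyⁱz is accepted.
Pumping length from the standard proof: p = 6 (the number of states). The repeated state found above gives |xy| = j ≤ 6 and |y| = j − i ≥ 1.

ba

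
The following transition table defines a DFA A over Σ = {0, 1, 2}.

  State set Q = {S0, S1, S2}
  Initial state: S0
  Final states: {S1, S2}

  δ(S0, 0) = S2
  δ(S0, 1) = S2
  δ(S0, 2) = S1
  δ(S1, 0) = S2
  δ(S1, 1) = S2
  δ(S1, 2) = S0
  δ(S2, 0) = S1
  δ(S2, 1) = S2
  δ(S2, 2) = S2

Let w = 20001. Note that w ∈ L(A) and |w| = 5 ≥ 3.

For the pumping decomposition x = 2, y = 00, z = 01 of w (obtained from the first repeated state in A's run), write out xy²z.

xy^2z = 2·00·00·01 = 2000001.
Reading y = 00 takes A from S1 back to S1, so after x·y·y the machine is still in S1, and z then leads to the accepting state S2. Hence 2000001 ∈ L(A).

2000001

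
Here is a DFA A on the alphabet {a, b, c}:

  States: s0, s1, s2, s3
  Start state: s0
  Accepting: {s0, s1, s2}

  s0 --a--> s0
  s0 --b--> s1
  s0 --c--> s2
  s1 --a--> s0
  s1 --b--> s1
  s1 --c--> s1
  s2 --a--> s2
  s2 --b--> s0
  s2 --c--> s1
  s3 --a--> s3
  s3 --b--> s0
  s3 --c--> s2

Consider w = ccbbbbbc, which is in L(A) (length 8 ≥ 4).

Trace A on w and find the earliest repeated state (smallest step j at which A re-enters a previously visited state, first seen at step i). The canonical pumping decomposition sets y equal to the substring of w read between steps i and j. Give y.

State sequence: s0 -c-> s2 -c-> s1 -b-> s1 -b-> s1 -b-> s1 -b-> s1 -b-> s1 -c-> s1
First repeat at step 3: s1 was already visited.

So i = 2, j = 3, giving x = w[0:2] = cc, y = w[2:3] = b, z = w[3:8] = bbbbc.
Check: |xy| = 3 ≤ 4 and |y| = 1 ≥ 1. Reading y takes A from s1 back to s1, so every xyⁱz is accepted.

b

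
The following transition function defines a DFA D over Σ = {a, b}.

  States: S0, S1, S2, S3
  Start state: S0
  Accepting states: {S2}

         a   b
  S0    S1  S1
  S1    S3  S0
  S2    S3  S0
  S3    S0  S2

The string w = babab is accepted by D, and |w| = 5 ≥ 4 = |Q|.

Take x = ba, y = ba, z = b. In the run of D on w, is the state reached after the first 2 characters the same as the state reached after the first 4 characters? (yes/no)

yes

State sequence: S0 -b-> S1 -a-> S3 -b-> S2 -a-> S3

After x (step 2): S3. After xy (step 4): S3.
They match, so y = ba drives D around a cycle from S3 back to itself; pumping y any number of times keeps D in S3 before reading z, and xyⁱz ∈ L(D) for every i ≥ 0.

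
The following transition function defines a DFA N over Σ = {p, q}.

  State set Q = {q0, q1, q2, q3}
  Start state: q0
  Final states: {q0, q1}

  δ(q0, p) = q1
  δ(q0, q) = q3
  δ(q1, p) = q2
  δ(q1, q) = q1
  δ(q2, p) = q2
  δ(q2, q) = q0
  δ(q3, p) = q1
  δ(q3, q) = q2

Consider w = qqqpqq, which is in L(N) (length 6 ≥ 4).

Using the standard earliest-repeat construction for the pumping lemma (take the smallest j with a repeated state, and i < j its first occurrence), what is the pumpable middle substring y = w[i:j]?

Run of N on w = q q q p q q:
  step 0: q0  (start)
  step 1: q3  (read q: q0→q3)
  step 2: q2  (read q: q3→q2)
  step 3: q0  (read q: q2→q0)   ← first repeat (q0 seen earlier)
  step 4: q1  (read p: q0→q1)
  step 5: q1  (read q: q1→q1)
  step 6: q1  (read q: q1→q1)

So i = 0, j = 3, giving x = w[0:0] = ε, y = w[0:3] = qqq, z = w[3:6] = pqq.
Check: |xy| = 3 ≤ 4 and |y| = 3 ≥ 1. Reading y takes N from q0 back to q0, so every xyⁱz is accepted.

qqq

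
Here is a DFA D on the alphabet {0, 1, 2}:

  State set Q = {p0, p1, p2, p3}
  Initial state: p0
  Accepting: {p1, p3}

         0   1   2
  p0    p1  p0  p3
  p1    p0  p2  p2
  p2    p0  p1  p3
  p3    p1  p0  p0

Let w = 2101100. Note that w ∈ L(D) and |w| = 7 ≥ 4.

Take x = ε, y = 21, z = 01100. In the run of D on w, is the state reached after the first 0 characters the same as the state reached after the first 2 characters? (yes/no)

Run of D on the first 2 characters of w = 2 1:
  step 0: p0  (start)
  step 1: p3  (read 2: p0→p3)
  step 2: p0  (read 1: p3→p0)

After x (step 0): p0. After xy (step 2): p0.
They match, so y = 21 drives D around a cycle from p0 back to itself; pumping y any number of times keeps D in p0 before reading z, and xyⁱz ∈ L(D) for every i ≥ 0.

yes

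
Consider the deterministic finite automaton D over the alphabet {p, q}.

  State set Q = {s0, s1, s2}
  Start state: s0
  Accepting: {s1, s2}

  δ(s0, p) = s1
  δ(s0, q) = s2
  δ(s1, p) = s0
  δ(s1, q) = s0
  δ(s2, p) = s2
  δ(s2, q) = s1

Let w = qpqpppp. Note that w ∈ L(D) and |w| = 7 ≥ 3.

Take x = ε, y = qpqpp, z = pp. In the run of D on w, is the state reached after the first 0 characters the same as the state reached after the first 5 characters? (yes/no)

no

Run of D on the first 5 characters of w = q p q p p:
  step 0: s0  (start)
  step 1: s2  (read q: s0→s2)
  step 2: s2  (read p: s2→s2)
  step 3: s1  (read q: s2→s1)
  step 4: s0  (read p: s1→s0)
  step 5: s1  (read p: s0→s1)

After x (step 0): s0. After xy (step 5): s1.
They differ (s0 ≠ s1), so y is not a cycle from the state after x; this split is not the one the pumping-lemma construction produces, and pumping y need not keep the string in L(D).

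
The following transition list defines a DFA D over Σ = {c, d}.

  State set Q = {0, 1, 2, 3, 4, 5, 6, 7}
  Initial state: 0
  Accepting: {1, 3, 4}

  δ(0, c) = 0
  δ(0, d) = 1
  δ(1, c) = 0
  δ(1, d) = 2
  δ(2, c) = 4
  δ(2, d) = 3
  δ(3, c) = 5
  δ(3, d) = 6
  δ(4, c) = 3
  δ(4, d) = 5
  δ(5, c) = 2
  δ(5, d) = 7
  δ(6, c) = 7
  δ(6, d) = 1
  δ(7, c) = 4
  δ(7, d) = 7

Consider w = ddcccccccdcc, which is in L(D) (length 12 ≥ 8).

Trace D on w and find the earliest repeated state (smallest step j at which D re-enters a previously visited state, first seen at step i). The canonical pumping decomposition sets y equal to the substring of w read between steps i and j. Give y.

cccc

State sequence: 0 -d-> 1 -d-> 2 -c-> 4 -c-> 3 -c-> 5 -c-> 2 -c-> 4 -c-> 3 -c-> 5 -d-> 7 -c-> 4 -c-> 3
First repeat at step 6: 2 was already visited.

So i = 2, j = 6, giving x = w[0:2] = dd, y = w[2:6] = cccc, z = w[6:12] = cccdcc.
Check: |xy| = 6 ≤ 8 and |y| = 4 ≥ 1. Reading y takes D from 2 back to 2, so every xyⁱz is accepted.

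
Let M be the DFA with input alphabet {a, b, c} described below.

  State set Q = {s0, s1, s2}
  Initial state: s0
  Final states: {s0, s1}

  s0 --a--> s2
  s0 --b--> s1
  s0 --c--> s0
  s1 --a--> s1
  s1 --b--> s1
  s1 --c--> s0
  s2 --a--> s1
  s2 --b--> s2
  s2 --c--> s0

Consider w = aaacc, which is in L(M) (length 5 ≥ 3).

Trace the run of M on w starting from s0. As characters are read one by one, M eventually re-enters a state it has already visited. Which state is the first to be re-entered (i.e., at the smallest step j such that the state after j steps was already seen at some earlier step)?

State sequence: s0 -a-> s2 -a-> s1 -a-> s1 -c-> s0 -c-> s0
First repeat at step 3: s1 was already visited.

The earliest repeat is at step j = 3: M is in s1, which it already visited at step i = 2.
The DFA has 3 states, so the proof of the pumping lemma guarantees a repeated state among the first 3+1 visited; the segment between the two visits is the pumpable y.

s1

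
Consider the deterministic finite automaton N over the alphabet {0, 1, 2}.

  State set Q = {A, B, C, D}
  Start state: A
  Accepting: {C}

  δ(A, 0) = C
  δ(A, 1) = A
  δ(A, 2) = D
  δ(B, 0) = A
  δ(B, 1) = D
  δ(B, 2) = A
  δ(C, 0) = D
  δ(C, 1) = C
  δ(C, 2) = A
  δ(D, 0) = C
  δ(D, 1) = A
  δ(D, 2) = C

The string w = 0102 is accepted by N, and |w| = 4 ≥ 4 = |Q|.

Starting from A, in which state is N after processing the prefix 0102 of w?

State sequence: A -0-> C -1-> C -0-> D -2-> C

After reading 4 characters, N is in state C.

C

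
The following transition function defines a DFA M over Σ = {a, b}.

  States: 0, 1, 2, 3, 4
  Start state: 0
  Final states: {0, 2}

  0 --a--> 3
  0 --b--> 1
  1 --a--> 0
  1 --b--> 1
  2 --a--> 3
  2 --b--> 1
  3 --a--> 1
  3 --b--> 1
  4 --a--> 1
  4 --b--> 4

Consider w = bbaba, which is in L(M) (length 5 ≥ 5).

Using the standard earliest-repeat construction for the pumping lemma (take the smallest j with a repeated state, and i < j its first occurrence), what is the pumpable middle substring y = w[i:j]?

b

Run of M on w = b b a b a:
  step 0: 0  (start)
  step 1: 1  (read b: 0→1)
  step 2: 1  (read b: 1→1)   ← first repeat (1 seen earlier)
  step 3: 0  (read a: 1→0)
  step 4: 1  (read b: 0→1)
  step 5: 0  (read a: 1→0)

So i = 1, j = 2, giving x = w[0:1] = b, y = w[1:2] = b, z = w[2:5] = aba.
Check: |xy| = 2 ≤ 5 and |y| = 1 ≥ 1. Reading y takes M from 1 back to 1, so every xyⁱz is accepted.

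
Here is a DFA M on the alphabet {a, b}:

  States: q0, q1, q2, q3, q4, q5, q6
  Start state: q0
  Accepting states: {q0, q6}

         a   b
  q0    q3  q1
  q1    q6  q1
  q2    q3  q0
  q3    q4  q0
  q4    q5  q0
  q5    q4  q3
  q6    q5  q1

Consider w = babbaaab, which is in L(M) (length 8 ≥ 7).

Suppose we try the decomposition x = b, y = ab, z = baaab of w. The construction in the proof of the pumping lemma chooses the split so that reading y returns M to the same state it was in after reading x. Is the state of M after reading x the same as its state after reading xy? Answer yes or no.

Run of M on the first 3 characters of w = b a b:
  step 0: q0  (start)
  step 1: q1  (read b: q0→q1)
  step 2: q6  (read a: q1→q6)
  step 3: q1  (read b: q6→q1)

After x (step 1): q1. After xy (step 3): q1.
They match, so y = ab drives M around a cycle from q1 back to itself; pumping y any number of times keeps M in q1 before reading z, and xyⁱz ∈ L(M) for every i ≥ 0.

yes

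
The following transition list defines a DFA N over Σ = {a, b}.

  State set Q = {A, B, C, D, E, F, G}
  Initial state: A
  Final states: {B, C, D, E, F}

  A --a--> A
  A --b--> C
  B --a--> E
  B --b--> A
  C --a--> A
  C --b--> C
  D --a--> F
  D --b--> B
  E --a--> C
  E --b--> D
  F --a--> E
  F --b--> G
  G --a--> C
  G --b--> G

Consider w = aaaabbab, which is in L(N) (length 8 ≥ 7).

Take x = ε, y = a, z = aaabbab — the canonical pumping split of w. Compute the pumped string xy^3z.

aaaaaabbab

xy^3z = ε·a·a·a·aaabbab = aaaaaabbab.
Reading y = a takes N from A back to A, so after x·y·y·y the machine is still in A, and z then leads to the accepting state C. Hence aaaaaabbab ∈ L(N).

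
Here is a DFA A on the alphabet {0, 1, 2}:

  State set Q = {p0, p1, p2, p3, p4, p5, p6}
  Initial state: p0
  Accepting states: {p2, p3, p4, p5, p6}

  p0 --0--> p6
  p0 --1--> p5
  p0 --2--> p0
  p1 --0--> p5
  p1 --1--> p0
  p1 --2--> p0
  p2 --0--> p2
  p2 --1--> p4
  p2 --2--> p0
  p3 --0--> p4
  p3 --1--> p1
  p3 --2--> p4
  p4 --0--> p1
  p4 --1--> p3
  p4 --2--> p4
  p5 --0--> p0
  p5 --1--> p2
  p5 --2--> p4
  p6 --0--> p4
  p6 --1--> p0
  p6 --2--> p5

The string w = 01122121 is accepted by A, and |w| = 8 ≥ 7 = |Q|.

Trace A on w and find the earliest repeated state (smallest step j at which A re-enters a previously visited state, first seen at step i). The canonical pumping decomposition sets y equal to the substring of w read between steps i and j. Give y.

01

Run of A on w = 0 1 1 2 2 1 2 1:
  step 0: p0  (start)
  step 1: p6  (read 0: p0→p6)
  step 2: p0  (read 1: p6→p0)   ← first repeat (p0 seen earlier)
  step 3: p5  (read 1: p0→p5)
  step 4: p4  (read 2: p5→p4)
  step 5: p4  (read 2: p4→p4)
  step 6: p3  (read 1: p4→p3)
  step 7: p4  (read 2: p3→p4)
  step 8: p3  (read 1: p4→p3)

So i = 0, j = 2, giving x = w[0:0] = ε, y = w[0:2] = 01, z = w[2:8] = 122121.
Check: |xy| = 2 ≤ 7 and |y| = 2 ≥ 1. Reading y takes A from p0 back to p0, so every xyⁱz is accepted.
The DFA has 7 states, so the proof of the pumping lemma guarantees a repeated state among the first 7+1 visited; the segment between the two visits is the pumpable y.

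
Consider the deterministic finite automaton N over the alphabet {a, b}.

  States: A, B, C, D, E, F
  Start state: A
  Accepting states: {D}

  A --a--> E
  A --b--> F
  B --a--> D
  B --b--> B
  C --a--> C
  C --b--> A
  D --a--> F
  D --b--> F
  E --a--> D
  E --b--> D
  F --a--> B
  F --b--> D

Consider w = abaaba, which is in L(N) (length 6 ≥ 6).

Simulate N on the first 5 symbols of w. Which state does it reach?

B

Run of N on the first 5 characters of w = a b a a b:
  step 0: A  (start)
  step 1: E  (read a: A→E)
  step 2: D  (read b: E→D)
  step 3: F  (read a: D→F)
  step 4: B  (read a: F→B)
  step 5: B  (read b: B→B)

After reading 5 characters, N is in state B.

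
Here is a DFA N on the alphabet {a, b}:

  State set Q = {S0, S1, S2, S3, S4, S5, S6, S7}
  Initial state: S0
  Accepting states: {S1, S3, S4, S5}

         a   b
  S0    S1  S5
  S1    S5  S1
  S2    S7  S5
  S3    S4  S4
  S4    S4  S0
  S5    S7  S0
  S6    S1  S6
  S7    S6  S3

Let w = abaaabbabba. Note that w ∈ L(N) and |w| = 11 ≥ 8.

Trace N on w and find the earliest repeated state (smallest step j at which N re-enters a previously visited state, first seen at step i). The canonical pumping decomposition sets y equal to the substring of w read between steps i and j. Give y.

b

Run of N on w = a b a a a b b a b b a:
  step 0: S0  (start)
  step 1: S1  (read a: S0→S1)
  step 2: S1  (read b: S1→S1)   ← first repeat (S1 seen earlier)
  step 3: S5  (read a: S1→S5)
  step 4: S7  (read a: S5→S7)
  step 5: S6  (read a: S7→S6)
  step 6: S6  (read b: S6→S6)
  step 7: S6  (read b: S6→S6)
  step 8: S1  (read a: S6→S1)
  step 9: S1  (read b: S1→S1)
  step 10: S1  (read b: S1→S1)
  step 11: S5  (read a: S1→S5)

So i = 1, j = 2, giving x = w[0:1] = a, y = w[1:2] = b, z = w[2:11] = aaabbabba.
Check: |xy| = 2 ≤ 8 and |y| = 1 ≥ 1. Reading y takes N from S1 back to S1, so every xyⁱz is accepted.
The DFA has 8 states, so the proof of the pumping lemma guarantees a repeated state among the first 8+1 visited; the segment between the two visits is the pumpable y.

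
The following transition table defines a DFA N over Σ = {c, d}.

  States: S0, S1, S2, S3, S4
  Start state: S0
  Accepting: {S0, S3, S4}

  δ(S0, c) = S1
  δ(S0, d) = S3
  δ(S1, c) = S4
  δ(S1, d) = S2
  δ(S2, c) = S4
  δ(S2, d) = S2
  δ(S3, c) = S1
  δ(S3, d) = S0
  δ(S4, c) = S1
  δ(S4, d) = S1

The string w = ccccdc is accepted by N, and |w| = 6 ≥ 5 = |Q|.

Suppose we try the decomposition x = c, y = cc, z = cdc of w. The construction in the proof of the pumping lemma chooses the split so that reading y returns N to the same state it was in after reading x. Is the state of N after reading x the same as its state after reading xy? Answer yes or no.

yes

State sequence: S0 -c-> S1 -c-> S4 -c-> S1

After x (step 1): S1. After xy (step 3): S1.
They match, so y = cc drives N around a cycle from S1 back to itself; pumping y any number of times keeps N in S1 before reading z, and xyⁱz ∈ L(N) for every i ≥ 0.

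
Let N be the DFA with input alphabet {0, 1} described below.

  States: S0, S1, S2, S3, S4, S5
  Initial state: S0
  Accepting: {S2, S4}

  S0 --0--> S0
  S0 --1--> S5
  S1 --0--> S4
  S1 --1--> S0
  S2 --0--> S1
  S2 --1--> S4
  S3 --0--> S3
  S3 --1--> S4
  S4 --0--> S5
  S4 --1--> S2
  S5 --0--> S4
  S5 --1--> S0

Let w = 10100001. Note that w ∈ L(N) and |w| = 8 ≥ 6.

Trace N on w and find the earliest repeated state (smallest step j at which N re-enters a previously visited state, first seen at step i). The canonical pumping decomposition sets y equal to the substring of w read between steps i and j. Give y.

Run of N on w = 1 0 1 0 0 0 0 1:
  step 0: S0  (start)
  step 1: S5  (read 1: S0→S5)
  step 2: S4  (read 0: S5→S4)
  step 3: S2  (read 1: S4→S2)
  step 4: S1  (read 0: S2→S1)
  step 5: S4  (read 0: S1→S4)   ← first repeat (S4 seen earlier)
  step 6: S5  (read 0: S4→S5)
  step 7: S4  (read 0: S5→S4)
  step 8: S2  (read 1: S4→S2)

So i = 2, j = 5, giving x = w[0:2] = 10, y = w[2:5] = 100, z = w[5:8] = 001.
Check: |xy| = 5 ≤ 6 and |y| = 3 ≥ 1. Reading y takes N from S4 back to S4, so every xyⁱz is accepted.

100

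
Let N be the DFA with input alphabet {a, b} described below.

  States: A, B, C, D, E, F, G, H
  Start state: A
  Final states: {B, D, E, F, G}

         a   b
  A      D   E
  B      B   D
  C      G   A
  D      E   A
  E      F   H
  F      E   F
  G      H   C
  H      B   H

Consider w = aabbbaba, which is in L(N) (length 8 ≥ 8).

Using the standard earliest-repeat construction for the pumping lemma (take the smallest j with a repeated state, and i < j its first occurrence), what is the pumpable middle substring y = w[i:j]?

b

State sequence: A -a-> D -a-> E -b-> H -b-> H -b-> H -a-> B -b-> D -a-> E
First repeat at step 4: H was already visited.

So i = 3, j = 4, giving x = w[0:3] = aab, y = w[3:4] = b, z = w[4:8] = baba.
Check: |xy| = 4 ≤ 8 and |y| = 1 ≥ 1. Reading y takes N from H back to H, so every xyⁱz is accepted.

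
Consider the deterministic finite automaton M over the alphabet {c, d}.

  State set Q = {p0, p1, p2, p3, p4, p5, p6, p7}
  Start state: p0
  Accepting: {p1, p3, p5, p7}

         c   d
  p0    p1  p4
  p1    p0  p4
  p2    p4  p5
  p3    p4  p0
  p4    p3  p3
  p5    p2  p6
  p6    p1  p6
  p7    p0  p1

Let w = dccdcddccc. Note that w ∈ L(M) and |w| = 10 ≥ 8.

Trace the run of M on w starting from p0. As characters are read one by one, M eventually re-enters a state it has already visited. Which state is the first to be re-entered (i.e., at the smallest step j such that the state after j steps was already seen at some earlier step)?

p4

State sequence: p0 -d-> p4 -c-> p3 -c-> p4 -d-> p3 -c-> p4 -d-> p3 -d-> p0 -c-> p1 -c-> p0 -c-> p1
First repeat at step 3: p4 was already visited.

The earliest repeat is at step j = 3: M is in p4, which it already visited at step i = 1.
Since M has 8 states, any run of length ≥ 8 visits 8+1 states, so by pigeonhole some state repeats within the first 8 steps — that repeat gives the pumpable loop.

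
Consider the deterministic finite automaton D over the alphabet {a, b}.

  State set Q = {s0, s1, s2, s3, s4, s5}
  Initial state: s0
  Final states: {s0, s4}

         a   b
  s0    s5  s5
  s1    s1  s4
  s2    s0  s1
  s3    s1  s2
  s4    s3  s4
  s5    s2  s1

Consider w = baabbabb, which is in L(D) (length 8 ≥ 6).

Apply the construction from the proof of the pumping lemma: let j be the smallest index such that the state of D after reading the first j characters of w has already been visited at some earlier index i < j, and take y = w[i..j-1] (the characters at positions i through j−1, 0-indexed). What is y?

Run of D on w = b a a b b a b b:
  step 0: s0  (start)
  step 1: s5  (read b: s0→s5)
  step 2: s2  (read a: s5→s2)
  step 3: s0  (read a: s2→s0)   ← first repeat (s0 seen earlier)
  step 4: s5  (read b: s0→s5)
  step 5: s1  (read b: s5→s1)
  step 6: s1  (read a: s1→s1)
  step 7: s4  (read b: s1→s4)
  step 8: s4  (read b: s4→s4)

So i = 0, j = 3, giving x = w[0:0] = ε, y = w[0:3] = baa, z = w[3:8] = bbabb.
Check: |xy| = 3 ≤ 6 and |y| = 3 ≥ 1. Reading y takes D from s0 back to s0, so every xyⁱz is accepted.
With |Q| = 6, pigeonhole forces a state repeat no later than step 6; the substring read between the first and second visits to that state can be pumped.

baa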